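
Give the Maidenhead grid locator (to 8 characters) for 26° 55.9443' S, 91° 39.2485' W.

EG43eb16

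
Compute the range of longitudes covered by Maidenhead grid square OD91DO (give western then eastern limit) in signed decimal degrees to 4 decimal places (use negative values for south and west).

Field O=14, D=3: +14·20° lon, +3·10° lat → SW at lon 100°, lat -60°.
Square 9, 1: +9·2° lon, +1·1° lat → SW at lon 118°, lat -59°.
Subsquare d=3, o=14: +3·0.0833333° lon, +14·0.0416667° lat → SW at lon 118.25°, lat -58.4167°.
Cell spans 0.0833333° lon × 0.0416667° lat.
west 118.2500, east 118.3333.

118.2500, 118.3333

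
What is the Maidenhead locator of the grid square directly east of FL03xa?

FL13aa

Longitude subsquare x = 23; +1 → 24, wraps to 0 = a, carry into square.
Longitude square 0; +1 → 1.
The latitude characters are unchanged.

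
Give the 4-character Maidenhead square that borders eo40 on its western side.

EO30

Longitude square 4; −1 → 3.
The latitude characters are unchanged.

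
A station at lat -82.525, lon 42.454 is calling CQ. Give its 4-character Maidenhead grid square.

LA17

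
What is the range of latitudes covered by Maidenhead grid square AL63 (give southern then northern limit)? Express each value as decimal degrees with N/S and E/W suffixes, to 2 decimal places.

Field A=0, L=11: +0·20° lon, +11·10° lat → SW at lon -180°, lat 20°.
Square 6, 3: +6·2° lon, +3·1° lat → SW at lon -168°, lat 23°.
Cell spans 2° lon × 1° lat.
south 23.00° N, north 24.00° N.

23.00° N, 24.00° N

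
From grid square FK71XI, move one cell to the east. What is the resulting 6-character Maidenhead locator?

Longitude subsquare x = 23; +1 → 24, wraps to 0 = a, carry into square.
Longitude square 7; +1 → 8.
The latitude characters are unchanged.

FK81ai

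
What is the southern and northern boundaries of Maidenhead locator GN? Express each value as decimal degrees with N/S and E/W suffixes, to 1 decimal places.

40.0° N, 50.0° N

Field G=6, N=13: +6·20° lon, +13·10° lat → SW at lon -60°, lat 40°.
Cell spans 20° lon × 10° lat.
south 40.0° N, north 50.0° N.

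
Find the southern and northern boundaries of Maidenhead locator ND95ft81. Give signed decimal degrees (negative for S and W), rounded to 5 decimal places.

-54.20417, -54.20000

Field N=13, D=3: +13·20° lon, +3·10° lat → SW at lon 80°, lat -60°.
Square 9, 5: +9·2° lon, +5·1° lat → SW at lon 98°, lat -55°.
Subsquare f=5, t=19: +5·0.0833333° lon, +19·0.0416667° lat → SW at lon 98.4167°, lat -54.2083°.
Extended square 8, 1: +8·0.00833333° lon, +1·0.00416667° lat → SW at lon 98.4833°, lat -54.2042°.
Cell spans 0.00833333° lon × 0.00416667° lat.
south -54.20417, north -54.20000.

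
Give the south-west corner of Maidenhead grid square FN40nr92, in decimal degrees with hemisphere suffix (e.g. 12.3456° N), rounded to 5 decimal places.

40.71667° N, 70.84167° W

Field F=5, N=13: +5·20° lon, +13·10° lat → SW at lon -80°, lat 40°.
Square 4, 0: +4·2° lon, +0·1° lat → SW at lon -72°, lat 40°.
Subsquare n=13, r=17: +13·0.0833333° lon, +17·0.0416667° lat → SW at lon -70.9167°, lat 40.7083°.
Extended square 9, 2: +9·0.00833333° lon, +2·0.00416667° lat → SW at lon -70.8417°, lat 40.7167°.
latitude 40.71667° N, longitude 70.84167° W.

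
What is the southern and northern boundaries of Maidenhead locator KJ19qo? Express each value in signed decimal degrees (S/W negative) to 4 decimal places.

9.5833, 9.6250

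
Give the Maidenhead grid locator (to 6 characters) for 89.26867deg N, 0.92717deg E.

Add 180° to longitude and 90° to latitude: 180.9272, 179.2687.
Field: 180.9272/20 → 9 → J, 179.2687/10 → 17 → R; chars JR.
Square: 0.9272/2 → 0, 9.2687/1 → 9; chars 09.
Subsquare: 0.9272/0.0833333 → 11 → l, 0.2687/0.0416667 → 6 → g; chars lg.

JR09lg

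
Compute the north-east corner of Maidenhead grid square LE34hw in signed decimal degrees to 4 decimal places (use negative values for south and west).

-45.0417, 46.6667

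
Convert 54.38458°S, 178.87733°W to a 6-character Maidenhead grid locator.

AD05no

Add 180° to longitude and 90° to latitude: 1.1227, 35.6154.
Field (20°×10°, letters A–R): 1.1227/20 → 0 → A, 35.6154/10 → 3 → D; chars AD.
Square (2°×1°, digits 0–9): 1.1227/2 → 0, 5.6154/1 → 5; chars 05.
Subsquare (5′×2.5′, letters a–x): 1.1227/0.0833333 → 13 → n, 0.6154/0.0416667 → 14 → o; chars no.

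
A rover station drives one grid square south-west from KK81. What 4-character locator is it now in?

Longitude square 8; −1 → 7.
Latitude square 1; −1 → 0.

KK70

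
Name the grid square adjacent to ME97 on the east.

Longitude square 9; +1 → 10, wraps to 0, carry into field.
Longitude field M = 12; +1 → 13 = N.
The latitude characters are unchanged.

NE07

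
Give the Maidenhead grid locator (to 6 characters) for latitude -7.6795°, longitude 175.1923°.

RI72oh

Offset from 180°W / 90°S: lon 355.1923°, lat 82.3205°.
Field: 355.1923/20 → 17 → R, 82.3205/10 → 8 → I; chars RI.
Square: 15.1923/2 → 7, 2.3205/1 → 2; chars 72.
Subsquare: 1.1923/0.0833333 → 14 → o, 0.3205/0.0416667 → 7 → h; chars oh.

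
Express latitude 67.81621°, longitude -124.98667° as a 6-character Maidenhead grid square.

CP77mt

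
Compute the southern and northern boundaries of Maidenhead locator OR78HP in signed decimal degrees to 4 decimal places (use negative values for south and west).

88.6250, 88.6667

Field O=14, R=17: +14·20° lon, +17·10° lat → SW at lon 100°, lat 80°.
Square 7, 8: +7·2° lon, +8·1° lat → SW at lon 114°, lat 88°.
Subsquare h=7, p=15: +7·0.0833333° lon, +15·0.0416667° lat → SW at lon 114.583°, lat 88.625°.
Cell spans 0.0833333° lon × 0.0416667° lat.
south 88.6250, north 88.6667.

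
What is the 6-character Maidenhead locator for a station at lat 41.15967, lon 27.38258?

KN31qd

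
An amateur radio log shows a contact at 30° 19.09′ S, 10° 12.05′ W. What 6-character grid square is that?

Offset from 180°W / 90°S: lon 169.7992°, lat 59.6818°.
Field (20°×10°, letters A–R): lon ⌊169.7992/20⌋ = 8 → I; lat ⌊59.6818/10⌋ = 5 → F.
Square (2°×1°, digits 0–9): lon ⌊9.7992/2⌋ = 4; lat ⌊9.6818/1⌋ = 9.
Subsquare (5′×2.5′, letters a–x): lon ⌊1.7992/0.0833333⌋ = 21 → v; lat ⌊0.6818/0.0416667⌋ = 16 → q.

IF49vq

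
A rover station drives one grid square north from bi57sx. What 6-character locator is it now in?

Latitude subsquare x = 23; +1 → 24, wraps to 0 = a, carry into square.
Latitude square 7; +1 → 8.
The longitude characters are unchanged.

BI58sa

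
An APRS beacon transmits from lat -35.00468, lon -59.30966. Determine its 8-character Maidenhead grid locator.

Shift to the Maidenhead origin (180°W, 90°S): lon 120.69034, lat 54.99532.
Field (20°×10°, letters A–R): lon ⌊120.69034/20⌋ = 6 → G; lat ⌊54.99532/10⌋ = 5 → F.
Square (2°×1°, digits 0–9): lon ⌊0.69034/2⌋ = 0; lat ⌊4.99532/1⌋ = 4.
Subsquare (5′×2.5′, letters a–x): lon ⌊0.69034/0.0833333⌋ = 8 → i; lat ⌊0.99532/0.0416667⌋ = 23 → x.
Extended square (30″×15″, digits 0–9): lon ⌊0.02367/0.00833333⌋ = 2; lat ⌊0.03699/0.00416667⌋ = 8.

GF04ix28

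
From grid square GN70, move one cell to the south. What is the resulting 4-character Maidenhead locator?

GM79

Latitude square 0; −1 → -1, wraps to 9, carry into field.
Latitude field N = 13; −1 → 12 = M.
The longitude characters are unchanged.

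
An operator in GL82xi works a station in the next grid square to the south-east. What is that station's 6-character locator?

Longitude subsquare x = 23; +1 → 24, wraps to 0 = a, carry into square.
Longitude square 8; +1 → 9.
Latitude subsquare i = 8; −1 → 7 = h.

GL92ah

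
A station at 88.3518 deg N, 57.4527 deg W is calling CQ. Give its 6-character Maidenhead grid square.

Add 180° to longitude and 90° to latitude: 122.5473, 178.3518.
Field: 122.5473/20 → 6 → G, 178.3518/10 → 17 → R; chars GR.
Square: 2.5473/2 → 1, 8.3518/1 → 8; chars 18.
Subsquare: 0.5473/0.0833333 → 6 → g, 0.3518/0.0416667 → 8 → i; chars gi.

GR18gi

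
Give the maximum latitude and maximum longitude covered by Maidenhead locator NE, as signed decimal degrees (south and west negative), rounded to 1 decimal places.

Field N=13, E=4: +13·20° lon, +4·10° lat → SW at lon 80°, lat -50°.
Cell spans 20° lon × 10° lat. NE corner is SW corner plus one full cell.
latitude -40.0, longitude 100.0.

-40.0, 100.0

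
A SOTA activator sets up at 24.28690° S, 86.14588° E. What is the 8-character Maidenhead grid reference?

NG35br71

Offset from 180°W / 90°S: lon 266.14588°, lat 65.71310°.
Field (20°×10°, letters A–R): 266.14588/20 → 13 → N, 65.71310/10 → 6 → G; chars NG.
Square (2°×1°, digits 0–9): 6.14588/2 → 3, 5.71310/1 → 5; chars 35.
Subsquare (5′×2.5′, letters a–x): 0.14588/0.0833333 → 1 → b, 0.71310/0.0416667 → 17 → r; chars br.
Extended square (30″×15″, digits 0–9): 0.06255/0.00833333 → 7, 0.00477/0.00416667 → 1; chars 71.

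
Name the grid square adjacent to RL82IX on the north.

RL83ia

Latitude subsquare x = 23; +1 → 24, wraps to 0 = a, carry into square.
Latitude square 2; +1 → 3.
The longitude characters are unchanged.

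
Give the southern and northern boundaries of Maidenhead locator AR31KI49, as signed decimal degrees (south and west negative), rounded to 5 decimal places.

81.37083, 81.37500

Field A=0, R=17: +0·20° lon, +17·10° lat → SW at lon -180°, lat 80°.
Square 3, 1: +3·2° lon, +1·1° lat → SW at lon -174°, lat 81°.
Subsquare k=10, i=8: +10·0.0833333° lon, +8·0.0416667° lat → SW at lon -173.167°, lat 81.3333°.
Extended square 4, 9: +4·0.00833333° lon, +9·0.00416667° lat → SW at lon -173.133°, lat 81.3708°.
Cell spans 0.00833333° lon × 0.00416667° lat.
south 81.37083, north 81.37500.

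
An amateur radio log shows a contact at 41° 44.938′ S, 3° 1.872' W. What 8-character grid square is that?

IE88lg60

Add 180° to longitude and 90° to latitude: 176.96880, 48.25103.
Field: 176.96880/20 → 8 → I, 48.25103/10 → 4 → E; chars IE.
Square: 16.96880/2 → 8, 8.25103/1 → 8; chars 88.
Subsquare: 0.96880/0.0833333 → 11 → l, 0.25103/0.0416667 → 6 → g; chars lg.
Extended square: 0.05213/0.00833333 → 6, 0.00103/0.00416667 → 0; chars 60.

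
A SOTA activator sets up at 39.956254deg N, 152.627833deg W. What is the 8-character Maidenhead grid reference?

Offset from 180°W / 90°S: lon 27.37217°, lat 129.95625°.
Field: 27.37217/20 → 1 → B, 129.95625/10 → 12 → M; chars BM.
Square: 7.37217/2 → 3, 9.95625/1 → 9; chars 39.
Subsquare: 1.37217/0.0833333 → 16 → q, 0.95625/0.0416667 → 22 → w; chars qw.
Extended square: 0.03883/0.00833333 → 4, 0.03959/0.00416667 → 9; chars 49.

BM39qw49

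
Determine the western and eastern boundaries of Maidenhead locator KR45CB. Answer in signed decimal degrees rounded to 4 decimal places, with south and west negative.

28.1667, 28.2500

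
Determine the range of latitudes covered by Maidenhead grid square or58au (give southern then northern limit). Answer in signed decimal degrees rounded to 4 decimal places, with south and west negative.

88.8333, 88.8750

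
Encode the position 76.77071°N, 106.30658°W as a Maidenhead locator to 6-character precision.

Shift to the Maidenhead origin (180°W, 90°S): lon 73.6934, lat 166.7707.
Field (20°×10°, letters A–R): 73.6934/20 → 3 → D, 166.7707/10 → 16 → Q; chars DQ.
Square (2°×1°, digits 0–9): 13.6934/2 → 6, 6.7707/1 → 6; chars 66.
Subsquare (5′×2.5′, letters a–x): 1.6934/0.0833333 → 20 → u, 0.7707/0.0416667 → 18 → s; chars us.

DQ66us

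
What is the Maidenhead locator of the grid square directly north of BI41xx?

Latitude subsquare x = 23; +1 → 24, wraps to 0 = a, carry into square.
Latitude square 1; +1 → 2.
The longitude characters are unchanged.

BI42xa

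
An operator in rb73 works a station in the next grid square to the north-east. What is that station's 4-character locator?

Longitude square 7; +1 → 8.
Latitude square 3; +1 → 4.

RB84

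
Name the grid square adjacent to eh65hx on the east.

Longitude subsquare h = 7; +1 → 8 = i.
The latitude characters are unchanged.

EH65ix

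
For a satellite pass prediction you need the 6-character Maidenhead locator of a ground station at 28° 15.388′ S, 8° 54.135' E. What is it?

JG41kr

Shift to the Maidenhead origin (180°W, 90°S): lon 188.9023, lat 61.7435.
Field: lon ⌊188.9023/20⌋ = 9 → J; lat ⌊61.7435/10⌋ = 6 → G.
Square: lon ⌊8.9023/2⌋ = 4; lat ⌊1.7435/1⌋ = 1.
Subsquare: lon ⌊0.9023/0.0833333⌋ = 10 → k; lat ⌊0.7435/0.0416667⌋ = 17 → r.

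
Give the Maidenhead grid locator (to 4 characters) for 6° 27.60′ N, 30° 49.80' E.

Offset from 180°W / 90°S: lon 210.83°, lat 96.46°.
Field: 210.83/20 → 10 → K, 96.46/10 → 9 → J; chars KJ.
Square: 10.83/2 → 5, 6.46/1 → 6; chars 56.

KJ56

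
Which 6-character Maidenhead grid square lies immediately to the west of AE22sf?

AE22rf

Longitude subsquare s = 18; −1 → 17 = r.
The latitude characters are unchanged.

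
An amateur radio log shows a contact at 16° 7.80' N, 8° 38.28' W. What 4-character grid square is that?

IK56

Add 180° to longitude and 90° to latitude: 171.36, 106.13.
Field (20°×10°, letters A–R): lon ⌊171.36/20⌋ = 8 → I; lat ⌊106.13/10⌋ = 10 → K.
Square (2°×1°, digits 0–9): lon ⌊11.36/2⌋ = 5; lat ⌊6.13/1⌋ = 6.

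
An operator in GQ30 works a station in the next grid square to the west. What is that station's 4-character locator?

GQ20

Longitude square 3; −1 → 2.
The latitude characters are unchanged.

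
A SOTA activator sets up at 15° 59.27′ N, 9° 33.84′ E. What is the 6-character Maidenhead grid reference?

JK45sx

Offset from 180°W / 90°S: lon 189.5640°, lat 105.9878°.
Field: lon ⌊189.5640/20⌋ = 9 → J; lat ⌊105.9878/10⌋ = 10 → K.
Square: lon ⌊9.5640/2⌋ = 4; lat ⌊5.9878/1⌋ = 5.
Subsquare: lon ⌊1.5640/0.0833333⌋ = 18 → s; lat ⌊0.9878/0.0416667⌋ = 23 → x.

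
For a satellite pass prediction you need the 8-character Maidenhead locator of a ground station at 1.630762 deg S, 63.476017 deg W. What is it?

FI88gi28

Add 180° to longitude and 90° to latitude: 116.52398, 88.36924.
Field (20°×10°, letters A–R): lon ⌊116.52398/20⌋ = 5 → F; lat ⌊88.36924/10⌋ = 8 → I.
Square (2°×1°, digits 0–9): lon ⌊16.52398/2⌋ = 8; lat ⌊8.36924/1⌋ = 8.
Subsquare (5′×2.5′, letters a–x): lon ⌊0.52398/0.0833333⌋ = 6 → g; lat ⌊0.36924/0.0416667⌋ = 8 → i.
Extended square (30″×15″, digits 0–9): lon ⌊0.02398/0.00833333⌋ = 2; lat ⌊0.03590/0.00416667⌋ = 8.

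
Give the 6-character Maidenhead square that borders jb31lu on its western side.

JB31ku

Longitude subsquare l = 11; −1 → 10 = k.
The latitude characters are unchanged.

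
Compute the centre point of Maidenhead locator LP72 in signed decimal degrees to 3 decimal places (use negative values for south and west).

62.500, 55.000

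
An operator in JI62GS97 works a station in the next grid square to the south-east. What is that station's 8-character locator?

JI62hs06

Longitude extended square 9; +1 → 10, wraps to 0, carry into subsquare.
Longitude subsquare g = 6; +1 → 7 = h.
Latitude extended square 7; −1 → 6.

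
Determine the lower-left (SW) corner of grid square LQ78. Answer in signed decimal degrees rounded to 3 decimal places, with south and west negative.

78.000, 54.000

Field L=11, Q=16: +11·20° lon, +16·10° lat → SW at lon 40°, lat 70°.
Square 7, 8: +7·2° lon, +8·1° lat → SW at lon 54°, lat 78°.
latitude 78.000, longitude 54.000.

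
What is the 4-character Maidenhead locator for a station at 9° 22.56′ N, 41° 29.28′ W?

Shift to the Maidenhead origin (180°W, 90°S): lon 138.51, lat 99.38.
Field (20°×10°, letters A–R): lon ⌊138.51/20⌋ = 6 → G; lat ⌊99.38/10⌋ = 9 → J.
Square (2°×1°, digits 0–9): lon ⌊18.51/2⌋ = 9; lat ⌊9.38/1⌋ = 9.

GJ99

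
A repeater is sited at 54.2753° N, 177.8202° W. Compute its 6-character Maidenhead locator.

Offset from 180°W / 90°S: lon 2.1798°, lat 144.2753°.
Field: 2.1798/20 → 0 → A, 144.2753/10 → 14 → O; chars AO.
Square: 2.1798/2 → 1, 4.2753/1 → 4; chars 14.
Subsquare: 0.1798/0.0833333 → 2 → c, 0.2753/0.0416667 → 6 → g; chars cg.

AO14cg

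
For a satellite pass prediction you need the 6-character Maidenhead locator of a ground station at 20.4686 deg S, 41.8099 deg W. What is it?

GG99cm

Add 180° to longitude and 90° to latitude: 138.1901, 69.5314.
Field (20°×10°, letters A–R): lon ⌊138.1901/20⌋ = 6 → G; lat ⌊69.5314/10⌋ = 6 → G.
Square (2°×1°, digits 0–9): lon ⌊18.1901/2⌋ = 9; lat ⌊9.5314/1⌋ = 9.
Subsquare (5′×2.5′, letters a–x): lon ⌊0.1901/0.0833333⌋ = 2 → c; lat ⌊0.5314/0.0416667⌋ = 12 → m.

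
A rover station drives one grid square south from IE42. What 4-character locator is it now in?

IE41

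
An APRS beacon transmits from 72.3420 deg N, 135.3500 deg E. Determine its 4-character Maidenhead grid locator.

Add 180° to longitude and 90° to latitude: 315.35, 162.34.
Field (20°×10°, letters A–R): lon ⌊315.35/20⌋ = 15 → P; lat ⌊162.34/10⌋ = 16 → Q.
Square (2°×1°, digits 0–9): lon ⌊15.35/2⌋ = 7; lat ⌊2.34/1⌋ = 2.

PQ72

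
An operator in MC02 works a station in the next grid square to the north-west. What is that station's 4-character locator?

LC93

Longitude square 0; −1 → -1, wraps to 9, carry into field.
Longitude field M = 12; −1 → 11 = L.
Latitude square 2; +1 → 3.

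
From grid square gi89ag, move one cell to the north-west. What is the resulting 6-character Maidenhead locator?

Longitude subsquare a = 0; −1 → -1, wraps to 23 = x, carry into square.
Longitude square 8; −1 → 7.
Latitude subsquare g = 6; +1 → 7 = h.

GI79xh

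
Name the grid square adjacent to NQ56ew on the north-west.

Longitude subsquare e = 4; −1 → 3 = d.
Latitude subsquare w = 22; +1 → 23 = x.

NQ56dx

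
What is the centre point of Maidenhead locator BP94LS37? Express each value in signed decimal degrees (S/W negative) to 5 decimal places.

64.78125, -141.05417

Field B=1, P=15: +1·20° lon, +15·10° lat → SW at lon -160°, lat 60°.
Square 9, 4: +9·2° lon, +4·1° lat → SW at lon -142°, lat 64°.
Subsquare l=11, s=18: +11·0.0833333° lon, +18·0.0416667° lat → SW at lon -141.083°, lat 64.75°.
Extended square 3, 7: +3·0.00833333° lon, +7·0.00416667° lat → SW at lon -141.058°, lat 64.7792°.
Cell spans 0.00833333° lon × 0.00416667° lat. Centre is SW corner plus half of each.
latitude 64.78125, longitude -141.05417.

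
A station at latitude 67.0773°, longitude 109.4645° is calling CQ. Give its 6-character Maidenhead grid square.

OP47rb

Shift to the Maidenhead origin (180°W, 90°S): lon 289.4645, lat 157.0773.
Field: lon ⌊289.4645/20⌋ = 14 → O; lat ⌊157.0773/10⌋ = 15 → P.
Square: lon ⌊9.4645/2⌋ = 4; lat ⌊7.0773/1⌋ = 7.
Subsquare: lon ⌊1.4645/0.0833333⌋ = 17 → r; lat ⌊0.0773/0.0416667⌋ = 1 → b.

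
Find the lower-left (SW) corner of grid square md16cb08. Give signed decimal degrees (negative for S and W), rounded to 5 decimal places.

Field M=12, D=3: +12·20° lon, +3·10° lat → SW at lon 60°, lat -60°.
Square 1, 6: +1·2° lon, +6·1° lat → SW at lon 62°, lat -54°.
Subsquare c=2, b=1: +2·0.0833333° lon, +1·0.0416667° lat → SW at lon 62.1667°, lat -53.9583°.
Extended square 0, 8: +0·0.00833333° lon, +8·0.00416667° lat → SW at lon 62.1667°, lat -53.925°.
latitude -53.92500, longitude 62.16667.

-53.92500, 62.16667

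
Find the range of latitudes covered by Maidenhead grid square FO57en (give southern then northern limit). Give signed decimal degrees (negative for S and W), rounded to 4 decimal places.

57.5417, 57.5833

Field F=5, O=14: +5·20° lon, +14·10° lat → SW at lon -80°, lat 50°.
Square 5, 7: +5·2° lon, +7·1° lat → SW at lon -70°, lat 57°.
Subsquare e=4, n=13: +4·0.0833333° lon, +13·0.0416667° lat → SW at lon -69.6667°, lat 57.5417°.
Cell spans 0.0833333° lon × 0.0416667° lat.
south 57.5417, north 57.5833.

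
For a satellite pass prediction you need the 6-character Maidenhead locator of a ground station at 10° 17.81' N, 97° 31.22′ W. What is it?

EK10fh

Shift to the Maidenhead origin (180°W, 90°S): lon 82.4797, lat 100.2968.
Field: 82.4797/20 → 4 → E, 100.2968/10 → 10 → K; chars EK.
Square: 2.4797/2 → 1, 0.2968/1 → 0; chars 10.
Subsquare: 0.4797/0.0833333 → 5 → f, 0.2968/0.0416667 → 7 → h; chars fh.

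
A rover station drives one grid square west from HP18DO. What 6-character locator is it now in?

HP18co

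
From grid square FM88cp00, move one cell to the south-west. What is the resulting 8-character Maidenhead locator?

FM88bo99

Longitude extended square 0; −1 → -1, wraps to 9, carry into subsquare.
Longitude subsquare c = 2; −1 → 1 = b.
Latitude extended square 0; −1 → -1, wraps to 9, carry into subsquare.
Latitude subsquare p = 15; −1 → 14 = o.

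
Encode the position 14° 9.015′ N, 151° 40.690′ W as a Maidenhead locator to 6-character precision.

BK44dd

Add 180° to longitude and 90° to latitude: 28.3218, 104.1502.
Field: 28.3218/20 → 1 → B, 104.1502/10 → 10 → K; chars BK.
Square: 8.3218/2 → 4, 4.1502/1 → 4; chars 44.
Subsquare: 0.3218/0.0833333 → 3 → d, 0.1502/0.0416667 → 3 → d; chars dd.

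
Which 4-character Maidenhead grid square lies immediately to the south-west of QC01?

PC90

Longitude square 0; −1 → -1, wraps to 9, carry into field.
Longitude field Q = 16; −1 → 15 = P.
Latitude square 1; −1 → 0.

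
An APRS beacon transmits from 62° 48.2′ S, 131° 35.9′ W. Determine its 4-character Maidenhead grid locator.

Add 180° to longitude and 90° to latitude: 48.40, 27.20.
Field: lon ⌊48.40/20⌋ = 2 → C; lat ⌊27.20/10⌋ = 2 → C.
Square: lon ⌊8.40/2⌋ = 4; lat ⌊7.20/1⌋ = 7.

CC47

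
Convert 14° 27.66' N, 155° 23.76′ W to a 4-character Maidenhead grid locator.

Add 180° to longitude and 90° to latitude: 24.60, 104.46.
Field: 24.60/20 → 1 → B, 104.46/10 → 10 → K; chars BK.
Square: 4.60/2 → 2, 4.46/1 → 4; chars 24.

BK24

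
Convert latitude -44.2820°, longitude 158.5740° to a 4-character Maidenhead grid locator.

QE95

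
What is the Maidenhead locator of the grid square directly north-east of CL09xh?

CL19ai

Longitude subsquare x = 23; +1 → 24, wraps to 0 = a, carry into square.
Longitude square 0; +1 → 1.
Latitude subsquare h = 7; +1 → 8 = i.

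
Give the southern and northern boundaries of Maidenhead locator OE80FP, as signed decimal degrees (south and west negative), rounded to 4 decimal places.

-49.3750, -49.3333

Field O=14, E=4: +14·20° lon, +4·10° lat → SW at lon 100°, lat -50°.
Square 8, 0: +8·2° lon, +0·1° lat → SW at lon 116°, lat -50°.
Subsquare f=5, p=15: +5·0.0833333° lon, +15·0.0416667° lat → SW at lon 116.417°, lat -49.375°.
Cell spans 0.0833333° lon × 0.0416667° lat.
south -49.3750, north -49.3333.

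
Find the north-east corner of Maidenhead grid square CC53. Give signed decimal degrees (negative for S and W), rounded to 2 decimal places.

-66.00, -128.00

Field C=2, C=2: +2·20° lon, +2·10° lat → SW at lon -140°, lat -70°.
Square 5, 3: +5·2° lon, +3·1° lat → SW at lon -130°, lat -67°.
Cell spans 2° lon × 1° lat. NE corner is SW corner plus one full cell.
latitude -66.00, longitude -128.00.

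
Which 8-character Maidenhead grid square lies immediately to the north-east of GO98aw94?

GO98bw05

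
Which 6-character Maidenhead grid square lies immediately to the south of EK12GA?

EK11gx

Latitude subsquare a = 0; −1 → -1, wraps to 23 = x, carry into square.
Latitude square 2; −1 → 1.
The longitude characters are unchanged.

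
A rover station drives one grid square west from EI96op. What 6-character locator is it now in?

Longitude subsquare o = 14; −1 → 13 = n.
The latitude characters are unchanged.

EI96np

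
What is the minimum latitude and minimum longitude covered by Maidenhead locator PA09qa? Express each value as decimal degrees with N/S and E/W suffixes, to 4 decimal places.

Field P=15, A=0: +15·20° lon, +0·10° lat → SW at lon 120°, lat -90°.
Square 0, 9: +0·2° lon, +9·1° lat → SW at lon 120°, lat -81°.
Subsquare q=16, a=0: +16·0.0833333° lon, +0·0.0416667° lat → SW at lon 121.333°, lat -81°.
latitude 81.0000° S, longitude 121.3333° E.

81.0000° S, 121.3333° E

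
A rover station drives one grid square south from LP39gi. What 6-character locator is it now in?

LP39gh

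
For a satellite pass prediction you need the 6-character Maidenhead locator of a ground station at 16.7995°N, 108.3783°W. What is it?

DK56tt

Add 180° to longitude and 90° to latitude: 71.6217, 106.7995.
Field: lon ⌊71.6217/20⌋ = 3 → D; lat ⌊106.7995/10⌋ = 10 → K.
Square: lon ⌊11.6217/2⌋ = 5; lat ⌊6.7995/1⌋ = 6.
Subsquare: lon ⌊1.6217/0.0833333⌋ = 19 → t; lat ⌊0.7995/0.0416667⌋ = 19 → t.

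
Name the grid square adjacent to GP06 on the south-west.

FP95

Longitude square 0; −1 → -1, wraps to 9, carry into field.
Longitude field G = 6; −1 → 5 = F.
Latitude square 6; −1 → 5.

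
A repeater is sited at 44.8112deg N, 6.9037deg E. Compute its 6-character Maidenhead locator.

Add 180° to longitude and 90° to latitude: 186.9037, 134.8112.
Field: lon ⌊186.9037/20⌋ = 9 → J; lat ⌊134.8112/10⌋ = 13 → N.
Square: lon ⌊6.9037/2⌋ = 3; lat ⌊4.8112/1⌋ = 4.
Subsquare: lon ⌊0.9037/0.0833333⌋ = 10 → k; lat ⌊0.8112/0.0416667⌋ = 19 → t.

JN34kt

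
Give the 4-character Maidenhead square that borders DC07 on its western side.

CC97

Longitude square 0; −1 → -1, wraps to 9, carry into field.
Longitude field D = 3; −1 → 2 = C.
The latitude characters are unchanged.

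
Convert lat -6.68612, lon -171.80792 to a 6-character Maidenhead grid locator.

AI43ch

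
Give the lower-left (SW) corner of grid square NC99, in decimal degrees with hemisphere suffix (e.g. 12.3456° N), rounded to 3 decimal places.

61.000° S, 98.000° E

Field N=13, C=2: +13·20° lon, +2·10° lat → SW at lon 80°, lat -70°.
Square 9, 9: +9·2° lon, +9·1° lat → SW at lon 98°, lat -61°.
latitude 61.000° S, longitude 98.000° E.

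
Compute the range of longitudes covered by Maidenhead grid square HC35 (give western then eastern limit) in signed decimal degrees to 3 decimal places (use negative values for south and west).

-34.000, -32.000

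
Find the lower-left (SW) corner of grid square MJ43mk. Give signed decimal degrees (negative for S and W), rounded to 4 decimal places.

Field M=12, J=9: +12·20° lon, +9·10° lat → SW at lon 60°, lat 0°.
Square 4, 3: +4·2° lon, +3·1° lat → SW at lon 68°, lat 3°.
Subsquare m=12, k=10: +12·0.0833333° lon, +10·0.0416667° lat → SW at lon 69°, lat 3.41667°.
latitude 3.4167, longitude 69.0000.

3.4167, 69.0000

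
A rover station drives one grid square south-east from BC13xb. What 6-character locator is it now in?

Longitude subsquare x = 23; +1 → 24, wraps to 0 = a, carry into square.
Longitude square 1; +1 → 2.
Latitude subsquare b = 1; −1 → 0 = a.

BC23aa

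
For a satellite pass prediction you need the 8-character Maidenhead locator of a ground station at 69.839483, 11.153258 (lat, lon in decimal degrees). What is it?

Offset from 180°W / 90°S: lon 191.15326°, lat 159.83948°.
Field (20°×10°, letters A–R): lon ⌊191.15326/20⌋ = 9 → J; lat ⌊159.83948/10⌋ = 15 → P.
Square (2°×1°, digits 0–9): lon ⌊11.15326/2⌋ = 5; lat ⌊9.83948/1⌋ = 9.
Subsquare (5′×2.5′, letters a–x): lon ⌊1.15326/0.0833333⌋ = 13 → n; lat ⌊0.83948/0.0416667⌋ = 20 → u.
Extended square (30″×15″, digits 0–9): lon ⌊0.06992/0.00833333⌋ = 8; lat ⌊0.00615/0.00416667⌋ = 1.

JP59nu81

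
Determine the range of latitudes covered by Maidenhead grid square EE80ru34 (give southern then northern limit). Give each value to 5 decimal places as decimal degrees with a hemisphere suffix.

Field E=4, E=4: +4·20° lon, +4·10° lat → SW at lon -100°, lat -50°.
Square 8, 0: +8·2° lon, +0·1° lat → SW at lon -84°, lat -50°.
Subsquare r=17, u=20: +17·0.0833333° lon, +20·0.0416667° lat → SW at lon -82.5833°, lat -49.1667°.
Extended square 3, 4: +3·0.00833333° lon, +4·0.00416667° lat → SW at lon -82.5583°, lat -49.15°.
Cell spans 0.00833333° lon × 0.00416667° lat.
south 49.15000° S, north 49.14583° S.

49.15000° S, 49.14583° S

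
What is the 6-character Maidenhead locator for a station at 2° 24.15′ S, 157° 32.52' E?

QI87so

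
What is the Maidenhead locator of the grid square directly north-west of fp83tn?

FP83so

Longitude subsquare t = 19; −1 → 18 = s.
Latitude subsquare n = 13; +1 → 14 = o.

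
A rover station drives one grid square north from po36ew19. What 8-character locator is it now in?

PO36ex10

Latitude extended square 9; +1 → 10, wraps to 0, carry into subsquare.
Latitude subsquare w = 22; +1 → 23 = x.
The longitude characters are unchanged.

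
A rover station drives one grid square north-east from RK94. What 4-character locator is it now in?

Longitude square 9; +1 → 10, wraps to 0, carry into field.
Longitude field R = 17; +1 → 18, wraps to 0 = A, wrapping around the antimeridian.
Latitude square 4; +1 → 5.

AK05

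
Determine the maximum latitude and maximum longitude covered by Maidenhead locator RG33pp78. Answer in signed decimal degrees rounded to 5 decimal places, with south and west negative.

-26.33750, 167.31667

Field R=17, G=6: +17·20° lon, +6·10° lat → SW at lon 160°, lat -30°.
Square 3, 3: +3·2° lon, +3·1° lat → SW at lon 166°, lat -27°.
Subsquare p=15, p=15: +15·0.0833333° lon, +15·0.0416667° lat → SW at lon 167.25°, lat -26.375°.
Extended square 7, 8: +7·0.00833333° lon, +8·0.00416667° lat → SW at lon 167.308°, lat -26.3417°.
Cell spans 0.00833333° lon × 0.00416667° lat. NE corner is SW corner plus one full cell.
latitude -26.33750, longitude 167.31667.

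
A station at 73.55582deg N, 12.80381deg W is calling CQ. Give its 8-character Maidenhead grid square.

IQ33on33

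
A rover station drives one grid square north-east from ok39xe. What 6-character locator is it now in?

OK49af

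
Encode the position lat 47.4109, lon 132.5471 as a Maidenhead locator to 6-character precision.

PN67gj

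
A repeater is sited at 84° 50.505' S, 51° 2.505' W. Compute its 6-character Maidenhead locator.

GA45ld

Shift to the Maidenhead origin (180°W, 90°S): lon 128.9582, lat 5.1582.
Field (20°×10°, letters A–R): 128.9582/20 → 6 → G, 5.1582/10 → 0 → A; chars GA.
Square (2°×1°, digits 0–9): 8.9582/2 → 4, 5.1582/1 → 5; chars 45.
Subsquare (5′×2.5′, letters a–x): 0.9582/0.0833333 → 11 → l, 0.1582/0.0416667 → 3 → d; chars ld.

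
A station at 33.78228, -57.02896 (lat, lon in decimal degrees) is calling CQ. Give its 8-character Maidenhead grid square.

GM13ls67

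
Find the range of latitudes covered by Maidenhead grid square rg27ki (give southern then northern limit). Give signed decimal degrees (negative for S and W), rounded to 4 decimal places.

Field R=17, G=6: +17·20° lon, +6·10° lat → SW at lon 160°, lat -30°.
Square 2, 7: +2·2° lon, +7·1° lat → SW at lon 164°, lat -23°.
Subsquare k=10, i=8: +10·0.0833333° lon, +8·0.0416667° lat → SW at lon 164.833°, lat -22.6667°.
Cell spans 0.0833333° lon × 0.0416667° lat.
south -22.6667, north -22.6250.

-22.6667, -22.6250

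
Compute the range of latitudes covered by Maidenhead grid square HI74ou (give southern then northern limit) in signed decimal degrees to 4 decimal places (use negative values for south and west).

-5.1667, -5.1250

Field H=7, I=8: +7·20° lon, +8·10° lat → SW at lon -40°, lat -10°.
Square 7, 4: +7·2° lon, +4·1° lat → SW at lon -26°, lat -6°.
Subsquare o=14, u=20: +14·0.0833333° lon, +20·0.0416667° lat → SW at lon -24.8333°, lat -5.16667°.
Cell spans 0.0833333° lon × 0.0416667° lat.
south -5.1667, north -5.1250.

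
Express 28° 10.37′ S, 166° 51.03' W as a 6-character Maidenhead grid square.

Offset from 180°W / 90°S: lon 13.1495°, lat 61.8272°.
Field (20°×10°, letters A–R): lon ⌊13.1495/20⌋ = 0 → A; lat ⌊61.8272/10⌋ = 6 → G.
Square (2°×1°, digits 0–9): lon ⌊13.1495/2⌋ = 6; lat ⌊1.8272/1⌋ = 1.
Subsquare (5′×2.5′, letters a–x): lon ⌊1.1495/0.0833333⌋ = 13 → n; lat ⌊0.8272/0.0416667⌋ = 19 → t.

AG61nt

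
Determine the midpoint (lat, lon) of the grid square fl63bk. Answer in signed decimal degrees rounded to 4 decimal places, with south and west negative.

23.4375, -67.8750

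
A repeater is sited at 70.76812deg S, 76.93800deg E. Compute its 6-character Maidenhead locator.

MB89lf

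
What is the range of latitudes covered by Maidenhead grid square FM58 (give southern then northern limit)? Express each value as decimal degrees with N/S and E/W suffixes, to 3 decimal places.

38.000° N, 39.000° N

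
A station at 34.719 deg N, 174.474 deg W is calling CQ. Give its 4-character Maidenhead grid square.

AM24

Offset from 180°W / 90°S: lon 5.53°, lat 124.72°.
Field (20°×10°, letters A–R): lon ⌊5.53/20⌋ = 0 → A; lat ⌊124.72/10⌋ = 12 → M.
Square (2°×1°, digits 0–9): lon ⌊5.53/2⌋ = 2; lat ⌊4.72/1⌋ = 4.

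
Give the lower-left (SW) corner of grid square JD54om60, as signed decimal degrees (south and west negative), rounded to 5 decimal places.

-55.50000, 11.21667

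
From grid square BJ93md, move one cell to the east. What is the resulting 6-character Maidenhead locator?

Longitude subsquare m = 12; +1 → 13 = n.
The latitude characters are unchanged.

BJ93nd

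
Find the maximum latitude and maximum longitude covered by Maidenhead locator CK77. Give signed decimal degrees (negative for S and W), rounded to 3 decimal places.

18.000, -124.000

Field C=2, K=10: +2·20° lon, +10·10° lat → SW at lon -140°, lat 10°.
Square 7, 7: +7·2° lon, +7·1° lat → SW at lon -126°, lat 17°.
Cell spans 2° lon × 1° lat. NE corner is SW corner plus one full cell.
latitude 18.000, longitude -124.000.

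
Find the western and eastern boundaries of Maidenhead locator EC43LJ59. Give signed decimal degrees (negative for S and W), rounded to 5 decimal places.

-91.04167, -91.03333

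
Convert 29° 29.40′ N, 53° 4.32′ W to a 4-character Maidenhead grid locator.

Offset from 180°W / 90°S: lon 126.93°, lat 119.49°.
Field: lon ⌊126.93/20⌋ = 6 → G; lat ⌊119.49/10⌋ = 11 → L.
Square: lon ⌊6.93/2⌋ = 3; lat ⌊9.49/1⌋ = 9.

GL39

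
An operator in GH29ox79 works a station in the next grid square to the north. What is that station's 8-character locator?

GI20oa70

Latitude extended square 9; +1 → 10, wraps to 0, carry into subsquare.
Latitude subsquare x = 23; +1 → 24, wraps to 0 = a, carry into square.
Latitude square 9; +1 → 10, wraps to 0, carry into field.
Latitude field H = 7; +1 → 8 = I.
The longitude characters are unchanged.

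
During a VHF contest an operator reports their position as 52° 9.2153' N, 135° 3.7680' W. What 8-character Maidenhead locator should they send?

CO22ld26

Offset from 180°W / 90°S: lon 44.93720°, lat 142.15359°.
Field (20°×10°, letters A–R): 44.93720/20 → 2 → C, 142.15359/10 → 14 → O; chars CO.
Square (2°×1°, digits 0–9): 4.93720/2 → 2, 2.15359/1 → 2; chars 22.
Subsquare (5′×2.5′, letters a–x): 0.93720/0.0833333 → 11 → l, 0.15359/0.0416667 → 3 → d; chars ld.
Extended square (30″×15″, digits 0–9): 0.02053/0.00833333 → 2, 0.02859/0.00416667 → 6; chars 26.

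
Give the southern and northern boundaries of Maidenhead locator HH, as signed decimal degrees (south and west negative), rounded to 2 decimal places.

-20.00, -10.00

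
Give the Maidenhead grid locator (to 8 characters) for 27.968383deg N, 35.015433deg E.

Shift to the Maidenhead origin (180°W, 90°S): lon 215.01543, lat 117.96838.
Field: lon ⌊215.01543/20⌋ = 10 → K; lat ⌊117.96838/10⌋ = 11 → L.
Square: lon ⌊15.01543/2⌋ = 7; lat ⌊7.96838/1⌋ = 7.
Subsquare: lon ⌊1.01543/0.0833333⌋ = 12 → m; lat ⌊0.96838/0.0416667⌋ = 23 → x.
Extended square: lon ⌊0.01543/0.00833333⌋ = 1; lat ⌊0.01005/0.00416667⌋ = 2.

KL77mx12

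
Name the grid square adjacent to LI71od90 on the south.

LI71oc99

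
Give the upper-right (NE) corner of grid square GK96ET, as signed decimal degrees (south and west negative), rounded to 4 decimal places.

Field G=6, K=10: +6·20° lon, +10·10° lat → SW at lon -60°, lat 10°.
Square 9, 6: +9·2° lon, +6·1° lat → SW at lon -42°, lat 16°.
Subsquare e=4, t=19: +4·0.0833333° lon, +19·0.0416667° lat → SW at lon -41.6667°, lat 16.7917°.
Cell spans 0.0833333° lon × 0.0416667° lat. NE corner is SW corner plus one full cell.
latitude 16.8333, longitude -41.5833.

16.8333, -41.5833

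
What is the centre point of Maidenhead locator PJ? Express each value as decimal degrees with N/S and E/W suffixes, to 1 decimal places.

Field P=15, J=9: +15·20° lon, +9·10° lat → SW at lon 120°, lat 0°.
Cell spans 20° lon × 10° lat. Centre is SW corner plus half of each.
latitude 5.0° N, longitude 130.0° E.

5.0° N, 130.0° E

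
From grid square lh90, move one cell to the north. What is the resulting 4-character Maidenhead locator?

Latitude square 0; +1 → 1.
The longitude characters are unchanged.

LH91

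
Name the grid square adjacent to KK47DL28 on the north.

Latitude extended square 8; +1 → 9.
The longitude characters are unchanged.

KK47dl29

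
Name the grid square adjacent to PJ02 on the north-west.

OJ93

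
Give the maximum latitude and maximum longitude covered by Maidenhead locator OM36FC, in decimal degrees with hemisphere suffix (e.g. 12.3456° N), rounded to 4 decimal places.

36.1250° N, 106.5000° E

Field O=14, M=12: +14·20° lon, +12·10° lat → SW at lon 100°, lat 30°.
Square 3, 6: +3·2° lon, +6·1° lat → SW at lon 106°, lat 36°.
Subsquare f=5, c=2: +5·0.0833333° lon, +2·0.0416667° lat → SW at lon 106.417°, lat 36.0833°.
Cell spans 0.0833333° lon × 0.0416667° lat. NE corner is SW corner plus one full cell.
latitude 36.1250° N, longitude 106.5000° E.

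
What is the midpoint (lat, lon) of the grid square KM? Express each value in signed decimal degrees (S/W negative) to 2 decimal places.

Field K=10, M=12: +10·20° lon, +12·10° lat → SW at lon 20°, lat 30°.
Cell spans 20° lon × 10° lat. Centre is SW corner plus half of each.
latitude 35.00, longitude 30.00.

35.00, 30.00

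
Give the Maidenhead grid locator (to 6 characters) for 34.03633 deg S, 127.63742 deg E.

Offset from 180°W / 90°S: lon 307.6374°, lat 55.9637°.
Field: lon ⌊307.6374/20⌋ = 15 → P; lat ⌊55.9637/10⌋ = 5 → F.
Square: lon ⌊7.6374/2⌋ = 3; lat ⌊5.9637/1⌋ = 5.
Subsquare: lon ⌊1.6374/0.0833333⌋ = 19 → t; lat ⌊0.9637/0.0416667⌋ = 23 → x.

PF35tx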